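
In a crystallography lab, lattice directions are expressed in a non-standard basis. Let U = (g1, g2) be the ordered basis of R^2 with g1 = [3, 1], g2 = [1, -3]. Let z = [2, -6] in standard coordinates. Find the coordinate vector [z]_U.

Write z = c_1 g1 + c_2 g2 and solve for the c_i.
System: 3c_1 + c_2 = 2, c_1 - 3c_2 = -6; solving gives c_1 = 0, c_2 = 2.
Check: 0·g1 + 2g2 = [2, -6].

[0, 2]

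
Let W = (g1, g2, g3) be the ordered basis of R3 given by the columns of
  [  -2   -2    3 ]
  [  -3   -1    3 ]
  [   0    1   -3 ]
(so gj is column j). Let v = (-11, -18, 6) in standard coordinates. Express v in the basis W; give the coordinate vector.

(4, -3, -3)

We seek scalars with c_1 g1 + ... + c_3 g3 = v; equivalently solve M c = v where the columns of M are g1, ..., g3.
Gaussian elimination on [M | v] yields c = (4, -3, -3).
Check: 4g1 - 3g2 - 3g3 = (-11, -18, 6).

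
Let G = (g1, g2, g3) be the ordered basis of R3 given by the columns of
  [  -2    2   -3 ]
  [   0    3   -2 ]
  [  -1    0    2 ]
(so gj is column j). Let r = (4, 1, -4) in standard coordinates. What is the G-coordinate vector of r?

(0, -1, -2)

[r]_G is the unique c with M c = r, where M has columns g1, ..., g3.
Row-reducing the augmented matrix [M | r] gives c = (0, -1, -2).
Check: 0·g1 - g2 - 2g3 = (4, 1, -4).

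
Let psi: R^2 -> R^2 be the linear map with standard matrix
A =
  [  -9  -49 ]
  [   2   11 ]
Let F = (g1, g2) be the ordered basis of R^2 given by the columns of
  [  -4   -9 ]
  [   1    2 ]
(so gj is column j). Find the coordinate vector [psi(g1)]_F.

(1, 1)

Compute psi(g1) = A g1 = (-13, 3) in standard coordinates.
Then write this in F-coordinates: solve for y in y_1 g1 + y_2 g2 = (-13, 3).
This gives y = (1, 1), which is column 1 of [psi]_F.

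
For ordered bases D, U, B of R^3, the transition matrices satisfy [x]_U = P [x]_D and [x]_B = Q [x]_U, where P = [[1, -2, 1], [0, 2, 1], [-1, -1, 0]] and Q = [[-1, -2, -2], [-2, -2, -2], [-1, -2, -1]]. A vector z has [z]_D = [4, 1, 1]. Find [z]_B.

[1, -2, -4]

Apply P to get U-coordinates [3, 3, -5], then Q to get B-coordinates.
The result is [z]_B = [1, -2, -4].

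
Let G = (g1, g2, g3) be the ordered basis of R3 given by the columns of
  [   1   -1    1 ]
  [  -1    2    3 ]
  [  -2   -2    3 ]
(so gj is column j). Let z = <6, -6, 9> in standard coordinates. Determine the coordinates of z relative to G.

<1, -4, 1>

[z]_G is the unique c with M c = z, where M has columns g1, ..., g3.
Row-reducing the augmented matrix [M | z] gives c = (1, -4, 1).
Check: g1 - 4g2 + g3 = <6, -6, 9>.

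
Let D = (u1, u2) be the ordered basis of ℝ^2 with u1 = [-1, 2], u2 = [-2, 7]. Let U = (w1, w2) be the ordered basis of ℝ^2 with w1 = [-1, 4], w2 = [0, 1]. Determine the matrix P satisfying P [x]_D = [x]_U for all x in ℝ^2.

[[1, 2], [-2, -1]]

Take x = uj: its D-coordinates are the j-th standard unit vector, so P e_j — column j of P — equals [uj]_U.
u1 = w1 - 2w2, giving column 1 = [1, -2]; repeating for each j gives P = [[1, 2], [-2, -1]].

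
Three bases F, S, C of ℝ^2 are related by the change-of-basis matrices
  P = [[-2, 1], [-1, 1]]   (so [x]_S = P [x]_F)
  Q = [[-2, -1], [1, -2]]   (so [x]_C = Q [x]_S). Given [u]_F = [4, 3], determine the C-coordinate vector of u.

[11, -3]

Composing the changes, [u]_C = Q P [u]_F.
Q P = [[5, -3], [0, -1]]; applying this to [4, 3] gives [11, -3].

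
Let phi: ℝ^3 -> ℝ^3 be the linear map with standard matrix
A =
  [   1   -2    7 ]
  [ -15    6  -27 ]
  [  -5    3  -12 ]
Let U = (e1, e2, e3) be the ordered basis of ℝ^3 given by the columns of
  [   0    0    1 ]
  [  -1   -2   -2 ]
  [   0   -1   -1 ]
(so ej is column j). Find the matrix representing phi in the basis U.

[[0, -3, 2], [1, -3, 1], [2, -3, -2]]

The j-th column of [phi]_U is [phi(ej)]_U.
phi(e1) = A e1 = <2, -6, -3> = 0·e1 + e2 + 2e3, so column 1 is <0, 1, 2>.
Repeating for e2, e3 and assembling the columns gives [[0, -3, 2], [1, -3, 1], [2, -3, -2]].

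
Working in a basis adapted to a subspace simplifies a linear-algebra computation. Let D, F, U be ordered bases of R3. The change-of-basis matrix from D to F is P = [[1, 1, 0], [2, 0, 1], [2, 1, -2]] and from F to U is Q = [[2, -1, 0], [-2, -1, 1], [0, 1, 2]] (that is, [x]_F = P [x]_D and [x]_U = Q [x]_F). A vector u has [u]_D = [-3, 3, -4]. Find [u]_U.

First [u]_F = P [u]_D = [0, -10, 5].
Then [u]_U = Q [u]_F = [10, 15, 0].

[10, 15, 0]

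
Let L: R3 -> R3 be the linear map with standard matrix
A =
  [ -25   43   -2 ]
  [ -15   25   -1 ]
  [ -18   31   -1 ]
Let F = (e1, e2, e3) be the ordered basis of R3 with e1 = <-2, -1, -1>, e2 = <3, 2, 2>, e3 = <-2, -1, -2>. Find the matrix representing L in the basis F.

With P the matrix whose columns are e1, ..., e3, [L]_F = P^(-1) A P.
Column by column: L(e1) = A e1 = <9, 6, 6>; its F-coordinates <0, 3, 0> give column 1.
Continuing for each basis vector yields [L]_F = [[0, -2, -1], [3, -1, 3], [0, -3, 0]].

[[0, -2, -1], [3, -1, 3], [0, -3, 0]]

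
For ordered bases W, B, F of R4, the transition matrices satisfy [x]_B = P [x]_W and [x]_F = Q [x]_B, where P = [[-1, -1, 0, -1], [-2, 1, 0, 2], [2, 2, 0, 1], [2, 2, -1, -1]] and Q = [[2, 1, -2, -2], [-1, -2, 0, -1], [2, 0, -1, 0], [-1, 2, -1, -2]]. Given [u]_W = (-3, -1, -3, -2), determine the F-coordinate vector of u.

(39, -5, 22, 12)

Apply P to get B-coordinates (6, 1, -10, -3), then Q to get F-coordinates.
The result is [u]_F = (39, -5, 22, 12).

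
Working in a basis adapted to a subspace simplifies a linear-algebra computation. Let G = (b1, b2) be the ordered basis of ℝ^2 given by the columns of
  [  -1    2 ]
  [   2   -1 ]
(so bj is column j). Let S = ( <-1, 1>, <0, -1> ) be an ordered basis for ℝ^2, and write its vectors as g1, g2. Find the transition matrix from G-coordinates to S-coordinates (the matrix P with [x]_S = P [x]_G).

Take x = bj: its G-coordinates are the j-th standard unit vector, so P e_j — column j of P — equals [bj]_S.
b1 = g1 - g2, giving column 1 = <1, -1>; repeating for each j gives P = [[1, -2], [-1, -1]].

[[1, -2], [-1, -1]]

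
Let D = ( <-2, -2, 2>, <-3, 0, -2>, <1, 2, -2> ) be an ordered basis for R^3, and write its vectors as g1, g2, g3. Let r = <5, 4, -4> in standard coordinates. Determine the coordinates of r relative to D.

[r]_D is the unique c with M c = r, where M has columns g1, ..., g3.
Gaussian elimination on [M | r] yields c = (-3, 0, -1).
Check: -3g1 + 0·g2 - g3 = <5, 4, -4>.

<-3, 0, -1>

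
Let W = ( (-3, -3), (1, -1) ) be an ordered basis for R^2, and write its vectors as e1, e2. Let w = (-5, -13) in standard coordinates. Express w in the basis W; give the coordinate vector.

We seek scalars with c_1 e1 + c_2 e2 = w; equivalently solve M c = w where the columns of M are e1, e2.
System: -3c_1 + c_2 = -5, -3c_1 - c_2 = -13; solving gives c_1 = 3, c_2 = 4.
Check: 3e1 + 4e2 = (-5, -13).

(3, 4)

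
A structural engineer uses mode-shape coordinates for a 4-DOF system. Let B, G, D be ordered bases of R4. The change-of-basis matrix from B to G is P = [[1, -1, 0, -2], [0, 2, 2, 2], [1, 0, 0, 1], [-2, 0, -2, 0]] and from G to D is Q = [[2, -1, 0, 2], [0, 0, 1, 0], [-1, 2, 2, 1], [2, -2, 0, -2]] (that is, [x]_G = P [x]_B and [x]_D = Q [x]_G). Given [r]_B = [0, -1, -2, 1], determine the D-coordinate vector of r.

[10, 1, -1, -2]

Composing the changes, [r]_D = Q P [r]_B.
Q P = [[-2, -4, -6, -6], [1, 0, 0, 1], [-1, 5, 2, 8], [6, -6, 0, -8]]; applying this to [0, -1, -2, 1] gives [10, 1, -1, -2].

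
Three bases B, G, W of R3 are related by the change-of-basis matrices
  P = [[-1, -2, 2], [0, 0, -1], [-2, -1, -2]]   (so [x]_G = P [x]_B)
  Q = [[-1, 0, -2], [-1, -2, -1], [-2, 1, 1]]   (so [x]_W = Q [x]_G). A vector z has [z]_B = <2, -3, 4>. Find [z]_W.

Apply P to get G-coordinates <12, -4, -9>, then Q to get W-coordinates.
The result is [z]_W = <6, 5, -37>.

<6, 5, -37>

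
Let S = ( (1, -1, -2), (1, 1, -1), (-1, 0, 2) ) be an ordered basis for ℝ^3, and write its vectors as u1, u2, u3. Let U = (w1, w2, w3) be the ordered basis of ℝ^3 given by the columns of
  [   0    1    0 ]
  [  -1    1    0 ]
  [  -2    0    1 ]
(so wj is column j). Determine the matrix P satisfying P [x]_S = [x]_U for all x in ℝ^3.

Let M have columns uj and N have columns wj. Then for every x, N [x]_U = x = M [x]_S, so P = N^(-1) M.
Since det N = 1, N^(-1) has integer entries; multiplying gives P = [[2, 0, -1], [1, 1, -1], [2, -1, 0]].

[[2, 0, -1], [1, 1, -1], [2, -1, 0]]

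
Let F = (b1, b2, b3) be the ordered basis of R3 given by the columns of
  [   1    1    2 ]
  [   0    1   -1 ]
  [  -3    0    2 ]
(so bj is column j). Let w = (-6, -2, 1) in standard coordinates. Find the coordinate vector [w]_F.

(-1, -3, -1)

Write w = c_1 b1 + ... + c_3 b3 and solve for the c_i.
Row-reducing the augmented matrix [M | w] gives c = (-1, -3, -1).
Check: -b1 - 3b2 - b3 = (-6, -2, 1).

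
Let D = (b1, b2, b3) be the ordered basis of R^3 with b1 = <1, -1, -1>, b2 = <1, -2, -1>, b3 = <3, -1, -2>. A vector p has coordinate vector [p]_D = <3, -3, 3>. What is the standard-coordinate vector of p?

The coordinates say p = 3b1 - 3b2 + 3b3; adding the scaled basis vectors gives <9, 0, -6>.

<9, 0, -6>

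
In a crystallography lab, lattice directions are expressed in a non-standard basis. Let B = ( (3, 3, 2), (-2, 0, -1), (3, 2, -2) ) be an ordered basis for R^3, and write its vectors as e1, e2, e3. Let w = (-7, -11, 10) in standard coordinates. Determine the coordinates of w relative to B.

(-1, -4, -4)

Write w = c_1 e1 + ... + c_3 e3 and solve for the c_i.
Gaussian elimination on [M | w] yields c = (-1, -4, -4).
Check: -e1 - 4e2 - 4e3 = (-7, -11, 10).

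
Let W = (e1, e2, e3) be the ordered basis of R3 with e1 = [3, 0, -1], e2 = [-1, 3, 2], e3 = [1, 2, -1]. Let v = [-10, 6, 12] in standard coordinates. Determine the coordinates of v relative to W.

We seek scalars with c_1 e1 + ... + c_3 e3 = v; equivalently solve M c = v where the columns of M are e1, ..., e3.
Row-reducing the augmented matrix [M | v] gives c = (-1, 4, -3).
Check: -e1 + 4e2 - 3e3 = [-10, 6, 12].

[-1, 4, -3]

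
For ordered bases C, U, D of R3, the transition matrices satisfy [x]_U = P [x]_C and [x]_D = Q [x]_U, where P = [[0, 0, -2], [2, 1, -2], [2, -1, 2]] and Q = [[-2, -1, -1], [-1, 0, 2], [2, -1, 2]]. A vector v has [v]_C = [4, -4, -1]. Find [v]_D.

Apply P to get U-coordinates [2, 6, 10], then Q to get D-coordinates.
The result is [v]_D = [-20, 18, 18].

[-20, 18, 18]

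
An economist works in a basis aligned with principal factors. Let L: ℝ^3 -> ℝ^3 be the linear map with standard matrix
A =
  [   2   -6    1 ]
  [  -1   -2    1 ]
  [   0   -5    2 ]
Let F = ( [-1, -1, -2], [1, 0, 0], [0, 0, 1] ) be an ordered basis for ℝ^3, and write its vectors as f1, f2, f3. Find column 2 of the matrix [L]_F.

Column 2 of [L]_F is the F-coordinate vector of L(f2).
In standard coordinates L(f2) = A f2 = [2, -1, 0].
Converting to F: [2, -1, 0] = f1 + 3f2 + 2f3, so the coordinate vector is [1, 3, 2].

[1, 3, 2]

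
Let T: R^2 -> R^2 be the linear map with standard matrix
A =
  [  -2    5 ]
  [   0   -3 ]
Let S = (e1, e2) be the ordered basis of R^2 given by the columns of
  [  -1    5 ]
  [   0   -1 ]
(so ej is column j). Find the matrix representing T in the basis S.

[[-2, 0], [0, -3]]

Let P have columns e1, e2. Then [T]_S = P^(-1) A P.
Here det P = 1, so P^(-1) is integer; computing A P first and then P^(-1)(A P) gives [[-2, 0], [0, -3]].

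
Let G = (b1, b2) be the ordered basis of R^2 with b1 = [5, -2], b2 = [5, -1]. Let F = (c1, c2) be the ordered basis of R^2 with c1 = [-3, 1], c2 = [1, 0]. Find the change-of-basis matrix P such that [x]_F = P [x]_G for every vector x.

Column j of P is [bj]_F, since P maps G-coordinates to F-coordinates.
Expressing b1 in F: b1 = -2c1 - c2, so column 1 of P is [-2, -1].
Doing the same for each bj gives P = [[-2, -1], [-1, 2]].

[[-2, -1], [-1, 2]]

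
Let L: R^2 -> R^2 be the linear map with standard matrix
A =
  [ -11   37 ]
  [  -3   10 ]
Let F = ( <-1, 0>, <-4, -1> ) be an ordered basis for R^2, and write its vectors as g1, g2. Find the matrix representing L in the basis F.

The j-th column of [L]_F is [L(gj)]_F.
L(g1) = A g1 = <11, 3> = g1 - 3g2, so column 1 is <1, -3>.
Repeating for g2 and assembling the columns gives [[1, 1], [-3, -2]].

[[1, 1], [-3, -2]]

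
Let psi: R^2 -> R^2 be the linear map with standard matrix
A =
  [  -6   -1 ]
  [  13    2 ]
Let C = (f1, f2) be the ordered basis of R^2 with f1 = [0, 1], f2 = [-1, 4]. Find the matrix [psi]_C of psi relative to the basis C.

[[-2, 3], [1, -2]]

Let P have columns f1, f2. Then [psi]_C = P^(-1) A P.
Here det P = 1, so P^(-1) is integer; computing A P first and then P^(-1)(A P) gives [[-2, 3], [1, -2]].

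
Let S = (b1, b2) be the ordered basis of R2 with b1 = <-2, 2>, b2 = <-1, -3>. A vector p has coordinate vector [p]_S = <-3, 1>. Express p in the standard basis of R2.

p = M [p]_S, where M has columns b1, b2.
Carrying out the matrix-vector product, p = <5, -9>.

<5, -9>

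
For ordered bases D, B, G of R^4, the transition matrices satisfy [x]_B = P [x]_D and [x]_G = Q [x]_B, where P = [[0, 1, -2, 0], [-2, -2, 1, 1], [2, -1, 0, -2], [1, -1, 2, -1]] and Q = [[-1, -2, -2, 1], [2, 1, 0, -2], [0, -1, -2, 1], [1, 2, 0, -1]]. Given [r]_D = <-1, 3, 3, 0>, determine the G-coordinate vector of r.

Composing the changes, [r]_G = Q P [r]_D.
Q P = [[1, 4, 2, 1], [-4, 2, -7, 3], [-1, 3, 1, 2], [-5, -2, -2, 3]]; applying this to <-1, 3, 3, 0> gives <17, -11, 13, -7>.

<17, -11, 13, -7>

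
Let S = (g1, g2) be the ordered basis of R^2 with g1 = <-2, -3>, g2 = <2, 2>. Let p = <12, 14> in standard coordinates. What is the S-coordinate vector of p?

[p]_S is the unique c with M c = p, where M has columns g1, g2.
System: -2c_1 + 2c_2 = 12, -3c_1 + 2c_2 = 14; solving gives c_1 = -2, c_2 = 4.
Check: -2g1 + 4g2 = <12, 14>.

<-2, 4>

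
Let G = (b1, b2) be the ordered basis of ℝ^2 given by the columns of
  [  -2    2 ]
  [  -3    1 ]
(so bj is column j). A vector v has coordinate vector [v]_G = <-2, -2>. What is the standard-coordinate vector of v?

<0, 4>

v = M [v]_G, where M has columns b1, b2.
Carrying out the matrix-vector product, v = <0, 4>.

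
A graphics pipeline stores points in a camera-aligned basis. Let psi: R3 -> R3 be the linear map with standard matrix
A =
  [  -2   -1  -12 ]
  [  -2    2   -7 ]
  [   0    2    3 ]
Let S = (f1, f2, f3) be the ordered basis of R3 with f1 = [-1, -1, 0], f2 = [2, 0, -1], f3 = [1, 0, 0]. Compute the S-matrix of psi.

[[0, -3, 2], [2, 3, 0], [-1, -1, 0]]

With P the matrix whose columns are f1, ..., f3, [psi]_S = P^(-1) A P.
Column by column: psi(f1) = A f1 = [3, 0, -2]; its S-coordinates [0, 2, -1] give column 1.
Continuing for each basis vector yields [psi]_S = [[0, -3, 2], [2, 3, 0], [-1, -1, 0]].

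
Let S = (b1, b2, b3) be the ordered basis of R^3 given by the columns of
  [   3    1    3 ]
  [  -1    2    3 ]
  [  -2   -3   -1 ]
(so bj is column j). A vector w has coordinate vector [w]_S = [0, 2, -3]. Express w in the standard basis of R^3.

The coordinates say w = 0·b1 + 2b2 - 3b3; adding the scaled basis vectors gives [-7, -5, -3].

[-7, -5, -3]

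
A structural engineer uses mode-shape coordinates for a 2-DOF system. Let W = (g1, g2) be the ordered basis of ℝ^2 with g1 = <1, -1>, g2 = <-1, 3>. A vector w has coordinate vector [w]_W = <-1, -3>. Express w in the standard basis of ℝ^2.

w = M [w]_W, where M has columns g1, g2.
Carrying out the matrix-vector product, w = <2, -8>.

<2, -8>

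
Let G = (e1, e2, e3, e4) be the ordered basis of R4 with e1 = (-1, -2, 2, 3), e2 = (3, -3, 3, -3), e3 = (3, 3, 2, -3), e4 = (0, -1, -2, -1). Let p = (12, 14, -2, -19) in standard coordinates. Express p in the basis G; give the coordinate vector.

(-3, 0, 3, 1)

Write p = c_1 e1 + ... + c_4 e4 and solve for the c_i.
Row-reducing the augmented matrix [M | p] gives c = (-3, 0, 3, 1).
Check: -3e1 + 0·e2 + 3e3 + e4 = (12, 14, -2, -19).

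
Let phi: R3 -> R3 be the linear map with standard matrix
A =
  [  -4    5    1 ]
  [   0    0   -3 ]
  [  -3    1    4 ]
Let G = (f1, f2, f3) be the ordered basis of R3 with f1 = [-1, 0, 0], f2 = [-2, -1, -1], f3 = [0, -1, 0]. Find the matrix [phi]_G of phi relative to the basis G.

Let P have columns f1, ..., f3. Then [phi]_G = P^(-1) A P.
Here det P = 1, so P^(-1) is integer; computing A P first and then P^(-1)(A P) gives [[2, 0, 3], [-3, -1, 1], [3, -2, -1]].

[[2, 0, 3], [-3, -1, 1], [3, -2, -1]]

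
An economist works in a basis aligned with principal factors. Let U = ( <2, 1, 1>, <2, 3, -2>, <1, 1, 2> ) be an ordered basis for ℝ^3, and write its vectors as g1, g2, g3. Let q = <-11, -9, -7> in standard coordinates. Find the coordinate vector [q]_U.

<-3, -1, -3>

Write q = c_1 g1 + ... + c_3 g3 and solve for the c_i.
Row-reducing the augmented matrix [M | q] gives c = (-3, -1, -3).
Check: -3g1 - g2 - 3g3 = <-11, -9, -7>.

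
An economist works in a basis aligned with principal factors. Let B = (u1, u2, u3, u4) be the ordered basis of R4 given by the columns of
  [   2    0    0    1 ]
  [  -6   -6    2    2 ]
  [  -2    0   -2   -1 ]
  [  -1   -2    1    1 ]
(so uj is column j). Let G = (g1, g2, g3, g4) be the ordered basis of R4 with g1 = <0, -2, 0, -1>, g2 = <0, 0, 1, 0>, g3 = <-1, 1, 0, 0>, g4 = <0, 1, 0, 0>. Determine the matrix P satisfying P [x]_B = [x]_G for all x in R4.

Let M have columns uj and N have columns gj. Then for every x, N [x]_G = x = M [x]_B, so P = N^(-1) M.
Since det N = -1, N^(-1) has integer entries; multiplying gives P = [[1, 2, -1, -1], [-2, 0, -2, -1], [-2, 0, 0, -1], [-2, -2, 0, 1]].

[[1, 2, -1, -1], [-2, 0, -2, -1], [-2, 0, 0, -1], [-2, -2, 0, 1]]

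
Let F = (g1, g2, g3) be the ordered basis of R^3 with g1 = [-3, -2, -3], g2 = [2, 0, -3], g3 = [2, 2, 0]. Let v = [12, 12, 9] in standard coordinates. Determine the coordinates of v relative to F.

Write v = c_1 g1 + ... + c_3 g3 and solve for the c_i.
Gaussian elimination on [M | v] yields c = (-2, -1, 4).
Check: -2g1 - g2 + 4g3 = [12, 12, 9].

[-2, -1, 4]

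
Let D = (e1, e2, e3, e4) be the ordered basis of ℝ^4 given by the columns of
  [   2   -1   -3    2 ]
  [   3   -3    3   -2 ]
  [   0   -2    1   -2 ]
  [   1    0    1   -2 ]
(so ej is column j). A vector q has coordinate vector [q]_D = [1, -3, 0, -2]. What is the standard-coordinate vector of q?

[1, 16, 10, 5]

By definition q = e1 - 3e2 + 0·e3 - 2e4.
Summing componentwise gives [1, 16, 10, 5].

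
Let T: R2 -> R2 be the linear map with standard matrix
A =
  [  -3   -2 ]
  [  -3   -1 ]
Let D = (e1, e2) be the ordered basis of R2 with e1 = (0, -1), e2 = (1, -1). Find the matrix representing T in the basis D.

[[-3, 3], [2, -1]]

Let P have columns e1, e2. Then [T]_D = P^(-1) A P.
Here det P = 1, so P^(-1) is integer; computing A P first and then P^(-1)(A P) gives [[-3, 3], [2, -1]].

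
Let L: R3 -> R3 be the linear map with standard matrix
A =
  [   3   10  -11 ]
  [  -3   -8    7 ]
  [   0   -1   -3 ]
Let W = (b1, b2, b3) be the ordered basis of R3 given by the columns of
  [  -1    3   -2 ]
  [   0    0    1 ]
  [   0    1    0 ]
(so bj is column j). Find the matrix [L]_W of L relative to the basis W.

The j-th column of [L]_W is [L(bj)]_W.
L(b1) = A b1 = [-3, 3, 0] = -3b1 + 0·b2 + 3b3, so column 1 is [-3, 0, 3].
Repeating for b2, b3 and assembling the columns gives [[-3, -3, -3], [0, -3, -1], [3, -2, -2]].

[[-3, -3, -3], [0, -3, -1], [3, -2, -2]]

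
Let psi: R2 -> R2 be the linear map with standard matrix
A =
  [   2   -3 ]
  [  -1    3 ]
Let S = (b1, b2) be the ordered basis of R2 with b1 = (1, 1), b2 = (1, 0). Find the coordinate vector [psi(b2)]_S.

Compute psi(b2) = A b2 = (2, -1) in standard coordinates.
Then write this in S-coordinates: solve for y in y_1 b1 + y_2 b2 = (2, -1).
This gives y = (-1, 3), which is column 2 of [psi]_S.

(-1, 3)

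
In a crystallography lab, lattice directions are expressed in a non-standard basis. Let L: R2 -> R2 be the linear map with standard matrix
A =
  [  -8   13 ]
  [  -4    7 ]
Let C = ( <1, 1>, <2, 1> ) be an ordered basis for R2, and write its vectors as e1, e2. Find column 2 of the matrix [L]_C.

Compute L(e2) = A e2 = <-3, -1> in standard coordinates.
Then write this in C-coordinates: solve for y in y_1 e1 + y_2 e2 = <-3, -1>.
This gives y = <1, -2>, which is column 2 of [L]_C.

<1, -2>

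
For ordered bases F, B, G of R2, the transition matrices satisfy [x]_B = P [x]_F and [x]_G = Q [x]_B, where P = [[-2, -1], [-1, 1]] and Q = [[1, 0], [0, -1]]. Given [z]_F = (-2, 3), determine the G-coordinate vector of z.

(1, -5)

First [z]_B = P [z]_F = (1, 5).
Then [z]_G = Q [z]_B = (1, -5).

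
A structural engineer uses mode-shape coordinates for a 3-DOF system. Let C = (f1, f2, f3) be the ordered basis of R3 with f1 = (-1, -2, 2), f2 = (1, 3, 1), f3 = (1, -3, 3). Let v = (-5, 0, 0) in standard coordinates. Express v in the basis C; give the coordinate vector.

[v]_C is the unique c with M c = v, where M has columns f1, ..., f3.
Solving this 3x3 system gives c = (3, 0, -2).
Check: 3f1 + 0·f2 - 2f3 = (-5, 0, 0).

(3, 0, -2)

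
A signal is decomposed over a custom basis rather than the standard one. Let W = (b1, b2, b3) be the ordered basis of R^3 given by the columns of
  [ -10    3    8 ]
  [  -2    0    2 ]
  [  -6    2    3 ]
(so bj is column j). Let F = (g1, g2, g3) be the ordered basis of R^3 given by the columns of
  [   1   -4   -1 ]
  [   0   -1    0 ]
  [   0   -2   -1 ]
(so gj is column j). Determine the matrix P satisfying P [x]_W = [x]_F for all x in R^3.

[[0, 1, 1], [2, 0, -2], [2, -2, 1]]

Take x = bj: its W-coordinates are the j-th standard unit vector, so P e_j — column j of P — equals [bj]_F.
b1 = 0·g1 + 2g2 + 2g3, giving column 1 = <0, 2, 2>; repeating for each j gives P = [[0, 1, 1], [2, 0, -2], [2, -2, 1]].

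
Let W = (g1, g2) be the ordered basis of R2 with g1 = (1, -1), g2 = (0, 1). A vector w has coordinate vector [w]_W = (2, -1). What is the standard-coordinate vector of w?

The coordinates say w = 2g1 - g2; adding the scaled basis vectors gives (2, -3).

(2, -3)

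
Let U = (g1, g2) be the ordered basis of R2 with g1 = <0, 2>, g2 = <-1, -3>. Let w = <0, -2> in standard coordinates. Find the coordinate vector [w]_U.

<-1, 0>

Write w = c_1 g1 + c_2 g2 and solve for the c_i.
System: 0c_1 - c_2 = 0, 2c_1 - 3c_2 = -2; solving gives c_1 = -1, c_2 = 0.
Check: -g1 + 0·g2 = <0, -2>.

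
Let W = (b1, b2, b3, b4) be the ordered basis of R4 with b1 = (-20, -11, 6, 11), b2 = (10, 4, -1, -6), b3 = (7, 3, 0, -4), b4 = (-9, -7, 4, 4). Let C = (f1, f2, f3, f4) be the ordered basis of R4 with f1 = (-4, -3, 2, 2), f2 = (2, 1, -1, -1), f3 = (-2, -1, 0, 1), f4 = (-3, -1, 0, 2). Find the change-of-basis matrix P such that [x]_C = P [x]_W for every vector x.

[[2, 0, 0, 2], [-2, 1, 0, 0], [1, -1, -2, 2], [2, -2, -1, -1]]

Let M have columns bj and N have columns fj. Then for every x, N [x]_C = x = M [x]_W, so P = N^(-1) M.
Since det N = -1, N^(-1) has integer entries; multiplying gives P = [[2, 0, 0, 2], [-2, 1, 0, 0], [1, -1, -2, 2], [2, -2, -1, -1]].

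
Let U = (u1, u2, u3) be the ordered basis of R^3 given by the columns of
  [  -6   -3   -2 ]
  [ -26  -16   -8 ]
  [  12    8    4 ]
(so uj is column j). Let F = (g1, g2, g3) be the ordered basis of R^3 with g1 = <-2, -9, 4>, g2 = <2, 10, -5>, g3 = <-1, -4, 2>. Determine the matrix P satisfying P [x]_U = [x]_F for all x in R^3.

[[2, 0, 0], [0, -2, 0], [2, -1, 2]]

Column j of P is [uj]_F, since P maps U-coordinates to F-coordinates.
Expressing u1 in F: u1 = 2g1 + 0·g2 + 2g3, so column 1 of P is <2, 0, 2>.
Doing the same for each uj gives P = [[2, 0, 0], [0, -2, 0], [2, -1, 2]].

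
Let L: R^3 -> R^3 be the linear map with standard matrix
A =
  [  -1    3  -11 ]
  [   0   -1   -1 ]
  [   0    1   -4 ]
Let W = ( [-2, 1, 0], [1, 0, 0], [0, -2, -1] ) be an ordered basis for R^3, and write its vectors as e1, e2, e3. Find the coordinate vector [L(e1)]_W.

[-3, -1, -1]

Compute L(e1) = A e1 = [5, -1, 1] in standard coordinates.
Then write this in W-coordinates: solve for y in y_1 e1 + ... + y_3 e3 = [5, -1, 1].
This gives y = [-3, -1, -1], which is column 1 of [L]_W.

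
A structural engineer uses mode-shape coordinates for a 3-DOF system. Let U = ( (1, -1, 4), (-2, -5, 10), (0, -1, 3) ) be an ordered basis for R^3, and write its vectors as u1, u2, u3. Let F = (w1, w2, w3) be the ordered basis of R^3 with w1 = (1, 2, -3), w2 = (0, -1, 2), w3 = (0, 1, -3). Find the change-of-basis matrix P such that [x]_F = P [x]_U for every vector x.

Take x = uj: its U-coordinates are the j-th standard unit vector, so P e_j — column j of P — equals [uj]_F.
u1 = w1 + 2w2 - w3, giving column 1 = (1, 2, -1); repeating for each j gives P = [[1, -2, 0], [2, -1, 0], [-1, -2, -1]].

[[1, -2, 0], [2, -1, 0], [-1, -2, -1]]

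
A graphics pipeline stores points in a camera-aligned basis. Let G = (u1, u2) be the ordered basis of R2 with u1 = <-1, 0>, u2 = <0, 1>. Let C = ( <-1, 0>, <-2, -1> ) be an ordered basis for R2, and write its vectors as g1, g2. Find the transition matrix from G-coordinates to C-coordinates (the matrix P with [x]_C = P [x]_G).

[[1, 2], [0, -1]]

Column j of P is [uj]_C, since P maps G-coordinates to C-coordinates.
Expressing u1 in C: u1 = g1 + 0·g2, so column 1 of P is <1, 0>.
Doing the same for each uj gives P = [[1, 2], [0, -1]].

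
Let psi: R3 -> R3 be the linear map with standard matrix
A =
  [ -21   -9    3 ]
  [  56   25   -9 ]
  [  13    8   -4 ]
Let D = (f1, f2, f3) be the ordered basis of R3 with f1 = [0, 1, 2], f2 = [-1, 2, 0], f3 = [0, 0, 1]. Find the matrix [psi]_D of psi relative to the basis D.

Let P have columns f1, ..., f3. Then [psi]_D = P^(-1) A P.
Here det P = 1, so P^(-1) is integer; computing A P first and then P^(-1)(A P) gives [[1, 0, -3], [3, -3, -3], [-2, 3, 2]].

[[1, 0, -3], [3, -3, -3], [-2, 3, 2]]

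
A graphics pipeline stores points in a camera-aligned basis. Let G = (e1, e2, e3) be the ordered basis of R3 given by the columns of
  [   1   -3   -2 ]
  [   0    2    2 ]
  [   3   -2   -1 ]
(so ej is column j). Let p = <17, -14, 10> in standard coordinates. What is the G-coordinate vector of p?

<0, -3, -4>

[p]_G is the unique c with M c = p, where M has columns e1, ..., e3.
Gaussian elimination on [M | p] yields c = (0, -3, -4).
Check: 0·e1 - 3e2 - 4e3 = <17, -14, 10>.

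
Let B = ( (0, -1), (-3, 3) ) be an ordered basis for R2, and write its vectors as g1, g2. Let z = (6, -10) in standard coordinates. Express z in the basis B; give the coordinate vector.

(4, -2)

Write z = c_1 g1 + c_2 g2 and solve for the c_i.
System: 0c_1 - 3c_2 = 6, -c_1 + 3c_2 = -10; solving gives c_1 = 4, c_2 = -2.
Check: 4g1 - 2g2 = (6, -10).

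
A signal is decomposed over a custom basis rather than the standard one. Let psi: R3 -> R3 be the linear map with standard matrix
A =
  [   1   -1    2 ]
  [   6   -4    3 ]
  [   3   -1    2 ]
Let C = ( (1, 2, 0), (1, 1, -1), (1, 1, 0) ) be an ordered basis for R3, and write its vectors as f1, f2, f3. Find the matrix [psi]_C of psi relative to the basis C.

[[-1, 1, 2], [-1, 0, -2], [1, -3, 0]]

The j-th column of [psi]_C is [psi(fj)]_C.
psi(f1) = A f1 = (-1, -2, 1) = -f1 - f2 + f3, so column 1 is (-1, -1, 1).
Repeating for f2, f3 and assembling the columns gives [[-1, 1, 2], [-1, 0, -2], [1, -3, 0]].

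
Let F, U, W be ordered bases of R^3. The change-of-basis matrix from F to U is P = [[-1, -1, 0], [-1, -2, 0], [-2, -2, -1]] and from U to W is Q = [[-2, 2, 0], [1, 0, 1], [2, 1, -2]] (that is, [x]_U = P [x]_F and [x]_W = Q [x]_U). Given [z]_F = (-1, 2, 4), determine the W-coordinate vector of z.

(-4, -7, 7)

Apply P to get U-coordinates (-1, -3, -6), then Q to get W-coordinates.
The result is [z]_W = (-4, -7, 7).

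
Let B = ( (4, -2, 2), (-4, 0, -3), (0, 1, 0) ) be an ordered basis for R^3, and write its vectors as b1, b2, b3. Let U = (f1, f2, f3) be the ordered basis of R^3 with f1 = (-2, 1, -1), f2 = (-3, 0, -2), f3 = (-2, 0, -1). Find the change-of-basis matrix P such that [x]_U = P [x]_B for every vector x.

Let M have columns bj and N have columns fj. Then for every x, N [x]_U = x = M [x]_B, so P = N^(-1) M.
Since det N = 1, N^(-1) has integer entries; multiplying gives P = [[-2, 0, 1], [0, 2, 0], [0, -1, -1]].

[[-2, 0, 1], [0, 2, 0], [0, -1, -1]]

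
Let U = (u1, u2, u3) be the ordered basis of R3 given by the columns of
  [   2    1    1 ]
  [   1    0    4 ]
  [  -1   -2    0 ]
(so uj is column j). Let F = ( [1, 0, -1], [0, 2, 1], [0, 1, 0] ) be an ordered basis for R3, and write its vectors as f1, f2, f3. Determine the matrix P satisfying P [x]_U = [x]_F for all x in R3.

Let M have columns uj and N have columns fj. Then for every x, N [x]_F = x = M [x]_U, so P = N^(-1) M.
Since det N = -1, N^(-1) has integer entries; multiplying gives P = [[2, 1, 1], [1, -1, 1], [-1, 2, 2]].

[[2, 1, 1], [1, -1, 1], [-1, 2, 2]]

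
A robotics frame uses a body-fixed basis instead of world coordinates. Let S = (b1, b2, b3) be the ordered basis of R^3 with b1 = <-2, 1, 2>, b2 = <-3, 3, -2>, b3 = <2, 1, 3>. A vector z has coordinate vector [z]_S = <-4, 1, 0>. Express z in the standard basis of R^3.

The coordinates say z = -4b1 + b2 + 0·b3; adding the scaled basis vectors gives <5, -1, -10>.

<5, -1, -10>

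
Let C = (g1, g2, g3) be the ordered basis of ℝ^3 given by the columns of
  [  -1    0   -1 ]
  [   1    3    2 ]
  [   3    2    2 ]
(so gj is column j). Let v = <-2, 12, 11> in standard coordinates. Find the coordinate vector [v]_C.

<1, 3, 1>

We seek scalars with c_1 g1 + ... + c_3 g3 = v; equivalently solve M c = v where the columns of M are g1, ..., g3.
Row-reducing the augmented matrix [M | v] gives c = (1, 3, 1).
Check: g1 + 3g2 + g3 = <-2, 12, 11>.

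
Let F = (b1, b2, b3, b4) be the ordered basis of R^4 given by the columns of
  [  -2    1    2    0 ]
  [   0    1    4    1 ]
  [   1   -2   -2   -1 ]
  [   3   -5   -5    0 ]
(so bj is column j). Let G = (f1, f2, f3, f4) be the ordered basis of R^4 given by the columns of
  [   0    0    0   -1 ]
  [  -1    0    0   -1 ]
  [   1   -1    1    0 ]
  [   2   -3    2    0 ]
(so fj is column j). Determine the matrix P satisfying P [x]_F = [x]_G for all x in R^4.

Take x = bj: its F-coordinates are the j-th standard unit vector, so P e_j — column j of P — equals [bj]_G.
b1 = -2f1 - f2 + 2f3 + 2f4, giving column 1 = (-2, -1, 2, 2); repeating for each j gives P = [[-2, 0, -2, -1], [-1, 1, 1, -2], [2, -1, 1, -2], [2, -1, -2, 0]].

[[-2, 0, -2, -1], [-1, 1, 1, -2], [2, -1, 1, -2], [2, -1, -2, 0]]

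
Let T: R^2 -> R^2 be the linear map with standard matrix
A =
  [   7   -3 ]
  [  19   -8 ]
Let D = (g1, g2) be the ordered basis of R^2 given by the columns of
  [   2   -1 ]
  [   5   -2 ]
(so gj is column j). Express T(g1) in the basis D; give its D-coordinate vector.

Column 1 of [T]_D is the D-coordinate vector of T(g1).
In standard coordinates T(g1) = A g1 = [-1, -2].
Converting to D: [-1, -2] = 0·g1 + g2, so the coordinate vector is [0, 1].

[0, 1]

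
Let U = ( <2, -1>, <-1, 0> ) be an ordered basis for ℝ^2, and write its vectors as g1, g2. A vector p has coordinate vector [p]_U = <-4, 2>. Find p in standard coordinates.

<-10, 4>

By definition p = -4g1 + 2g2.
Summing componentwise gives <-10, 4>.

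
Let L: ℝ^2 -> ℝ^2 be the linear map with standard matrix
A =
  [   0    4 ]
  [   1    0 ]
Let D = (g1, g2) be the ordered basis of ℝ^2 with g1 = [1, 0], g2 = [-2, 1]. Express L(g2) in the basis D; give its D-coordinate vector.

[0, -2]

Compute L(g2) = A g2 = [4, -2] in standard coordinates.
Then write this in D-coordinates: solve for y in y_1 g1 + y_2 g2 = [4, -2].
This gives y = [0, -2], which is column 2 of [L]_D.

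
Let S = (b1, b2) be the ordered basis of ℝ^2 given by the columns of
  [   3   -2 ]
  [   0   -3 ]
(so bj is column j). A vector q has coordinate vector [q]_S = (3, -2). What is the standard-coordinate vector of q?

(13, 6)

By definition q = 3b1 - 2b2.
Summing componentwise gives (13, 6).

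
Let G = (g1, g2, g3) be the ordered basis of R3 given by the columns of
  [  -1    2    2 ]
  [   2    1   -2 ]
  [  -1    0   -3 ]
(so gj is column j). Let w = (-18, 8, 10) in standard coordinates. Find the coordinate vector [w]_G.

(2, -4, -4)

We seek scalars with c_1 g1 + ... + c_3 g3 = w; equivalently solve M c = w where the columns of M are g1, ..., g3.
Solving this 3x3 system gives c = (2, -4, -4).
Check: 2g1 - 4g2 - 4g3 = (-18, 8, 10).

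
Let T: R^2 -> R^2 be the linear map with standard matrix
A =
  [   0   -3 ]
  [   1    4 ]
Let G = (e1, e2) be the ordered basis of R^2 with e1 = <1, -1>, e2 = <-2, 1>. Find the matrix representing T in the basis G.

[[3, -1], [0, 1]]

Let P have columns e1, e2. Then [T]_G = P^(-1) A P.
Here det P = -1, so P^(-1) is integer; computing A P first and then P^(-1)(A P) gives [[3, -1], [0, 1]].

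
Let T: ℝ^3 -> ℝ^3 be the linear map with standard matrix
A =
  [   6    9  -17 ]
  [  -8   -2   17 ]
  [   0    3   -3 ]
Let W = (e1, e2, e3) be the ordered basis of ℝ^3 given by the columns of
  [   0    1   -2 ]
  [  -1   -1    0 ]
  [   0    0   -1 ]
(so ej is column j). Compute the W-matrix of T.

With P the matrix whose columns are e1, ..., e3, [T]_W = P^(-1) A P.
Column by column: T(e1) = A e1 = (-9, 2, -3); its W-coordinates (1, -3, 3) give column 1.
Continuing for each basis vector yields [T]_W = [[1, 3, 2], [-3, 3, -1], [3, 3, -3]].

[[1, 3, 2], [-3, 3, -1], [3, 3, -3]]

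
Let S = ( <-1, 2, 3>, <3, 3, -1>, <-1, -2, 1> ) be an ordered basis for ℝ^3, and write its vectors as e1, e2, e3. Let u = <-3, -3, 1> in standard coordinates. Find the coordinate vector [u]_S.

Write u = c_1 e1 + ... + c_3 e3 and solve for the c_i.
Solving this 3x3 system gives c = (0, -1, 0).
Check: 0·e1 - e2 + 0·e3 = <-3, -3, 1>.

<0, -1, 0>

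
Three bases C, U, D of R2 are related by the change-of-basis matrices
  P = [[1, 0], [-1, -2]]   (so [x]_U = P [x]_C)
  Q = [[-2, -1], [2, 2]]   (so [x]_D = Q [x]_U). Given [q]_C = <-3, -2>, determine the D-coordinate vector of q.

<-1, 8>

Composing the changes, [q]_D = Q P [q]_C.
Q P = [[-1, 2], [0, -4]]; applying this to <-3, -2> gives <-1, 8>.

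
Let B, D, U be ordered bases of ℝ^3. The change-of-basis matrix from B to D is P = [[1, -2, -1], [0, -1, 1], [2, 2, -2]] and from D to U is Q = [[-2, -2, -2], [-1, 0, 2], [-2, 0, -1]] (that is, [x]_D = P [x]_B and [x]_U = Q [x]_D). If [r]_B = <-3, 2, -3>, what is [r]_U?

<10, 12, 4>

Apply P to get D-coordinates <-4, -5, 4>, then Q to get U-coordinates.
The result is [r]_U = <10, 12, 4>.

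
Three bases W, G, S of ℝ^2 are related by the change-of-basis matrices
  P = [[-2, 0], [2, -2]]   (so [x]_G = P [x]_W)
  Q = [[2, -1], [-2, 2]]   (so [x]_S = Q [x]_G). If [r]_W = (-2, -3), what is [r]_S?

(6, -4)

Apply P to get G-coordinates (4, 2), then Q to get S-coordinates.
The result is [r]_S = (6, -4).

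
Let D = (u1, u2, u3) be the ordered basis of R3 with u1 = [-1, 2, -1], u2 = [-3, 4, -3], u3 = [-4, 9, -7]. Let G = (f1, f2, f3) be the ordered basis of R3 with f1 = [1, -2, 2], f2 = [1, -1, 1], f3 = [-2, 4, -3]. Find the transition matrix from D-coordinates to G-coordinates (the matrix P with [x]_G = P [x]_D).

[[1, 1, -1], [0, -2, 1], [1, 1, 2]]

Let M have columns uj and N have columns fj. Then for every x, N [x]_G = x = M [x]_D, so P = N^(-1) M.
Since det N = 1, N^(-1) has integer entries; multiplying gives P = [[1, 1, -1], [0, -2, 1], [1, 1, 2]].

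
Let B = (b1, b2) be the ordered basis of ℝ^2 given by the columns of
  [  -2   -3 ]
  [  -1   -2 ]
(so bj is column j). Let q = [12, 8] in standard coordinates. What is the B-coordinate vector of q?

[0, -4]

We seek scalars with c_1 b1 + c_2 b2 = q; equivalently solve M c = q where the columns of M are b1, b2.
System: -2c_1 - 3c_2 = 12, -c_1 - 2c_2 = 8; solving gives c_1 = 0, c_2 = -4.
Check: 0·b1 - 4b2 = [12, 8].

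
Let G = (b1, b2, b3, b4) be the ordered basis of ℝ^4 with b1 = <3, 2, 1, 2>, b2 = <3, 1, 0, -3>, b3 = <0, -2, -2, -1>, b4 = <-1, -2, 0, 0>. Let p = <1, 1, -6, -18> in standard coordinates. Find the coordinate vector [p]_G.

[p]_G is the unique c with M c = p, where M has columns b1, ..., b4.
Row-reducing the augmented matrix [M | p] gives c = (-4, 3, 1, -4).
Check: -4b1 + 3b2 + b3 - 4b4 = <1, 1, -6, -18>.

<-4, 3, 1, -4>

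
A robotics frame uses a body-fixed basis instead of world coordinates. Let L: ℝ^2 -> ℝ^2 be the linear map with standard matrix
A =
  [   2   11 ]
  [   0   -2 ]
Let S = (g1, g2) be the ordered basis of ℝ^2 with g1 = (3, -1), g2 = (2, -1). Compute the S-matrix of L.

The j-th column of [L]_S is [L(gj)]_S.
L(g1) = A g1 = (-5, 2) = -g1 - g2, so column 1 is (-1, -1).
Repeating for g2 and assembling the columns gives [[-1, -3], [-1, 1]].

[[-1, -3], [-1, 1]]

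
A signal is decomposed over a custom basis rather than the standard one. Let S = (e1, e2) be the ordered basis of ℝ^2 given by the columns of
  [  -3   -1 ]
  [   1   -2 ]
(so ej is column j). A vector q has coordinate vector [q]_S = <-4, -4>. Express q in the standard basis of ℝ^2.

<16, 4>

q = M [q]_S, where M has columns e1, e2.
Carrying out the matrix-vector product, q = <16, 4>.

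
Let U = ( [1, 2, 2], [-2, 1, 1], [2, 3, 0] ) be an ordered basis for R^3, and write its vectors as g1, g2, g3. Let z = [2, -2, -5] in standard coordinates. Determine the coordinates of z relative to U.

[-2, -1, 1]

[z]_U is the unique c with M c = z, where M has columns g1, ..., g3.
Solving this 3x3 system gives c = (-2, -1, 1).
Check: -2g1 - g2 + g3 = [2, -2, -5].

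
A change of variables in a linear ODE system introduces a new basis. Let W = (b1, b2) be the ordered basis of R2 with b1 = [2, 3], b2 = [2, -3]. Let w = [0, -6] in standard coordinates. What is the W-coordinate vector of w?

[-1, 1]

Write w = c_1 b1 + c_2 b2 and solve for the c_i.
System: 2c_1 + 2c_2 = 0, 3c_1 - 3c_2 = -6; solving gives c_1 = -1, c_2 = 1.
Check: -b1 + b2 = [0, -6].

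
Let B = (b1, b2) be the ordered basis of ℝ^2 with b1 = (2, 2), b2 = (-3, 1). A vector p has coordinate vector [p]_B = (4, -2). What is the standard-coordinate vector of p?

(14, 6)

The coordinates say p = 4b1 - 2b2; adding the scaled basis vectors gives (14, 6).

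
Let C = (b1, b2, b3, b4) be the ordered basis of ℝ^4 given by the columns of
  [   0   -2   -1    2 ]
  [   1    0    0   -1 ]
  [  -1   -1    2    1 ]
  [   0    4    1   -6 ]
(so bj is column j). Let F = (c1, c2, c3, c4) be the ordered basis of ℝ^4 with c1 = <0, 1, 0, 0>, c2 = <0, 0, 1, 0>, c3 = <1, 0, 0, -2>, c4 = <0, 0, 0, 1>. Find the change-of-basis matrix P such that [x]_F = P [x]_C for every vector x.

Column j of P is [bj]_F, since P maps C-coordinates to F-coordinates.
Expressing b1 in F: b1 = c1 - c2 + 0·c3 + 0·c4, so column 1 of P is <1, -1, 0, 0>.
Doing the same for each bj gives P = [[1, 0, 0, -1], [-1, -1, 2, 1], [0, -2, -1, 2], [0, 0, -1, -2]].

[[1, 0, 0, -1], [-1, -1, 2, 1], [0, -2, -1, 2], [0, 0, -1, -2]]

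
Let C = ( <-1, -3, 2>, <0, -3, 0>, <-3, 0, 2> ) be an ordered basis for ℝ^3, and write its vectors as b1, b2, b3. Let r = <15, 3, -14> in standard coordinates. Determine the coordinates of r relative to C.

Write r = c_1 b1 + ... + c_3 b3 and solve for the c_i.
Solving this 3x3 system gives c = (-3, 2, -4).
Check: -3b1 + 2b2 - 4b3 = <15, 3, -14>.

<-3, 2, -4>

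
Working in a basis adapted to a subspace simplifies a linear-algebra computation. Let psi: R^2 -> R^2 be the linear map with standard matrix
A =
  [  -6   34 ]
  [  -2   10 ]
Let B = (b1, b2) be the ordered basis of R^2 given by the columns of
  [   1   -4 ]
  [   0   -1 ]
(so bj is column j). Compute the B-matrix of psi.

[[2, -2], [2, 2]]

Let P have columns b1, b2. Then [psi]_B = P^(-1) A P.
Here det P = -1, so P^(-1) is integer; computing A P first and then P^(-1)(A P) gives [[2, -2], [2, 2]].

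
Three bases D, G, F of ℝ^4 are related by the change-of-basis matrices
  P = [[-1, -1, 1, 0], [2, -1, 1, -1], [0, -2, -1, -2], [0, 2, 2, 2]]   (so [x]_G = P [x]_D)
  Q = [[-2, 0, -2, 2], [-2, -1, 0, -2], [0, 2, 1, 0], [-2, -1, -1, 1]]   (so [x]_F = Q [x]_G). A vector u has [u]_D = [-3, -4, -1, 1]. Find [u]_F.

[-42, 8, -1, -23]

First [u]_G = P [u]_D = [6, -4, 7, -8].
Then [u]_F = Q [u]_G = [-42, 8, -1, -23].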